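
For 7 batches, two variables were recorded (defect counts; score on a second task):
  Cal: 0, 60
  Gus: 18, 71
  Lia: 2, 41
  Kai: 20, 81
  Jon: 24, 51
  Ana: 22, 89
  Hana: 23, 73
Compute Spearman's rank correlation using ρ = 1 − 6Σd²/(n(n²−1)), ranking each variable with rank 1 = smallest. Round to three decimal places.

Ranks of variable 1: 1, 3, 2, 4, 7, 5, 6
Ranks of variable 2: 3, 4, 1, 6, 2, 7, 5
d = r₁ − r₂: -2, -1, 1, -2, 5, -2, 1
d²: 4, 1, 1, 4, 25, 4, 1; Σd² = 40
ρ = 1 − 6·40/(7·48) = 1 − 240/336 = 0.286

0.286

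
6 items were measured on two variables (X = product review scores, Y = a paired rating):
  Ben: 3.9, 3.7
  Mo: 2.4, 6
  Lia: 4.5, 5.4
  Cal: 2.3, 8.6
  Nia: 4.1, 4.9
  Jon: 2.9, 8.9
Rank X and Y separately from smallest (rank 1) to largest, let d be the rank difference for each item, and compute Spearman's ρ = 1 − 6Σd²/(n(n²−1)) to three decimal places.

-0.600

Ranks of variable 1: 4, 2, 6, 1, 5, 3
Ranks of variable 2: 1, 4, 3, 5, 2, 6
d = r₁ − r₂: 3, -2, 3, -4, 3, -3
d²: 9, 4, 9, 16, 9, 9; Σd² = 56
ρ = 1 − 6·56/(6·35) = 1 − 336/210 = -0.600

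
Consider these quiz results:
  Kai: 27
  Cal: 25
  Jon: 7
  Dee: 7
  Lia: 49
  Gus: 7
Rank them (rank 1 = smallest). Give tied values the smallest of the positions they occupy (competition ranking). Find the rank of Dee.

Sorted (ascending): 7, 7, 7, 25, 27, 49
The 3 values of 7 occupy positions 1–3 → each gets rank 1.
Dee has value 7 → rank 1.

1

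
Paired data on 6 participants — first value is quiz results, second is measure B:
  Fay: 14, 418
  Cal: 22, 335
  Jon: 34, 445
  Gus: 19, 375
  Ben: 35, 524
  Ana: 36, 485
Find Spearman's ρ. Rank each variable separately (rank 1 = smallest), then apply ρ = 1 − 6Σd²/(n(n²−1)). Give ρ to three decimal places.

0.714

Ranks of variable 1: 1, 3, 4, 2, 5, 6
Ranks of variable 2: 3, 1, 4, 2, 6, 5
d = r₁ − r₂: -2, 2, 0, 0, -1, 1
d²: 4, 4, 0, 0, 1, 1; Σd² = 10
ρ = 1 − 6·10/(6·35) = 1 − 60/210 = 0.714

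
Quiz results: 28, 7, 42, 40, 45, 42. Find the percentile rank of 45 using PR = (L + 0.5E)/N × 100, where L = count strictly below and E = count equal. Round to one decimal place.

91.7

N = 6.
Strictly below 45: 5. Equal to 45: 1.
PR = (5 + 0.5·1)/6 × 100 = 91.7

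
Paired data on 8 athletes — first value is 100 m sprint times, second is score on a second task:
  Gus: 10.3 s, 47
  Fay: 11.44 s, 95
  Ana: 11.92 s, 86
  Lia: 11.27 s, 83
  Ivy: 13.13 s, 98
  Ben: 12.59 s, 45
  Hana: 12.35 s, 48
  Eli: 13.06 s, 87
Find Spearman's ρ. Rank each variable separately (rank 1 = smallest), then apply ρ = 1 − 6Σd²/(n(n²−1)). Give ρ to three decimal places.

Ranks of variable 1: 1, 3, 4, 2, 8, 6, 5, 7
Ranks of variable 2: 2, 7, 5, 4, 8, 1, 3, 6
d = r₁ − r₂: -1, -4, -1, -2, 0, 5, 2, 1
d²: 1, 16, 1, 4, 0, 25, 4, 1; Σd² = 52
ρ = 1 − 6·52/(8·63) = 1 − 312/504 = 0.381

0.381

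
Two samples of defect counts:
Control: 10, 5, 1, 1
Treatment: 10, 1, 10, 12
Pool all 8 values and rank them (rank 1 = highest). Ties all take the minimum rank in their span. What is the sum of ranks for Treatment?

Sorted (descending): 12, 10, 10, 10, 5, 1, 1, 1
The 3 values of 10 occupy positions 2–4 → each gets rank 2.
The 3 values of 1 occupy positions 6–8 → each gets rank 6.
Treatment values → pooled ranks: 10→2, 1→6, 10→2, 12→1
Rank sum = 2 + 6 + 2 + 1 = 11

11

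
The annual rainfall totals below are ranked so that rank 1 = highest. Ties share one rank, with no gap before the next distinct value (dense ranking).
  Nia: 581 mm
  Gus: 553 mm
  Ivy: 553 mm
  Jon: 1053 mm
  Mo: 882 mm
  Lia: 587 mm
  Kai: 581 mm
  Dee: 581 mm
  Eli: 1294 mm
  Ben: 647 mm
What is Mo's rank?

Sorted (descending): 1294, 1053, 882, 647, 587, 581, 581, 581, 553, 553
The 3 values of 581 share dense rank 6.
The 2 values of 553 share dense rank 7.
Remaining distinct values take the next consecutive integers.
Mo has value 882 mm → rank 3.

3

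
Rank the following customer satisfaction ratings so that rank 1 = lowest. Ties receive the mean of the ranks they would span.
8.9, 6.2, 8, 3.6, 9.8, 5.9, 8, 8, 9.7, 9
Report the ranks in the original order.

Sorted (ascending): 3.6, 5.9, 6.2, 8, 8, 8, 8.9, 9, 9.7, 9.8
The 3 values of 8 occupy positions 4–6 → average rank 5.

7, 3, 5, 1, 10, 2, 5, 5, 9, 8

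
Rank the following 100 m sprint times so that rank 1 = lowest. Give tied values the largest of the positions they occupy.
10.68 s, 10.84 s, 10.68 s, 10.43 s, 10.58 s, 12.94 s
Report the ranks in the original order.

Sorted (ascending): 10.43, 10.58, 10.68, 10.68, 10.84, 12.94
The 2 values of 10.68 occupy positions 3–4 → each gets rank 4.

4, 5, 4, 1, 2, 6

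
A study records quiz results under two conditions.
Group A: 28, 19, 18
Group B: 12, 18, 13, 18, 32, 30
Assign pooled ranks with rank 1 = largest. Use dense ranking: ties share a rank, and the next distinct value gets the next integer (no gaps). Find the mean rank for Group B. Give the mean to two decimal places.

4.33

Sorted (descending): 32, 30, 28, 19, 18, 18, 18, 13, 12
The 3 values of 18 share dense rank 5.
Remaining distinct values take the next consecutive integers.
Group B values → pooled ranks: 12→7, 18→5, 13→6, 18→5, 32→1, 30→2
Mean rank = (7 + 5 + 6 + 5 + 1 + 2) / 6 = 4.33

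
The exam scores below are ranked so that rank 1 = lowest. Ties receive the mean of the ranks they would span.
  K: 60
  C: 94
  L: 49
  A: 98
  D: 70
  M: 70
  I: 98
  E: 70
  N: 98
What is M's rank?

Sorted (ascending): 49, 60, 70, 70, 70, 94, 98, 98, 98
The 3 values of 70 occupy positions 3–5 → average rank 4.
The 3 values of 98 occupy positions 7–9 → average rank 8.
M has value 70 → rank 4.

4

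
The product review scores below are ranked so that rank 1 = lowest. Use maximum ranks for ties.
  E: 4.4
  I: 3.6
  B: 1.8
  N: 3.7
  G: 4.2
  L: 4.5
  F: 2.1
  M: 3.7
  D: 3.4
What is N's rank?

Sorted (ascending): 1.8, 2.1, 3.4, 3.6, 3.7, 3.7, 4.2, 4.4, 4.5
The 2 values of 3.7 occupy positions 5–6 → each gets rank 6.
N has value 3.7 → rank 6.

6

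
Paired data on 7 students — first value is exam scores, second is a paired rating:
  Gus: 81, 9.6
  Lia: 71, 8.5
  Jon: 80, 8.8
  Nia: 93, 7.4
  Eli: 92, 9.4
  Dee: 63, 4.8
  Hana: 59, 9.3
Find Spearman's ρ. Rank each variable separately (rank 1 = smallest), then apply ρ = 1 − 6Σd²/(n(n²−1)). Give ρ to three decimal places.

Ranks of variable 1: 5, 3, 4, 7, 6, 2, 1
Ranks of variable 2: 7, 3, 4, 2, 6, 1, 5
d = r₁ − r₂: -2, 0, 0, 5, 0, 1, -4
d²: 4, 0, 0, 25, 0, 1, 16; Σd² = 46
ρ = 1 − 6·46/(7·48) = 1 − 276/336 = 0.179

0.179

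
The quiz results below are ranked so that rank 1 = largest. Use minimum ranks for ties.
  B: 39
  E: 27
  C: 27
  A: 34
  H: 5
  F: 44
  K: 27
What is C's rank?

4

Sorted (descending): 44, 39, 34, 27, 27, 27, 5
The 3 values of 27 occupy positions 4–6 → each gets rank 4.
C has value 27 → rank 4.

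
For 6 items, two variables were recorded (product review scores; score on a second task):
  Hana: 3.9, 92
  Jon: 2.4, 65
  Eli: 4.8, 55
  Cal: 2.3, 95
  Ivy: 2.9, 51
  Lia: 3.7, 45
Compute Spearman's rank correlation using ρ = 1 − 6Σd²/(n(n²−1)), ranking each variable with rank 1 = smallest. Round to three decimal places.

Ranks of variable 1: 5, 2, 6, 1, 3, 4
Ranks of variable 2: 5, 4, 3, 6, 2, 1
d = r₁ − r₂: 0, -2, 3, -5, 1, 3
d²: 0, 4, 9, 25, 1, 9; Σd² = 48
ρ = 1 − 6·48/(6·35) = 1 − 288/210 = -0.371

-0.371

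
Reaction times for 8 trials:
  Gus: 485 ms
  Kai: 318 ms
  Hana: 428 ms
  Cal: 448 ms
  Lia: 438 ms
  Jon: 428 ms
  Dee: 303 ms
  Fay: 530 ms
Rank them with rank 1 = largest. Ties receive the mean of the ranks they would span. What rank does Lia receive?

Sorted (descending): 530, 485, 448, 438, 428, 428, 318, 303
The 2 values of 428 occupy positions 5–6 → average rank (5+6)/2 = 5.5.
Lia has value 438 ms → rank 4.

4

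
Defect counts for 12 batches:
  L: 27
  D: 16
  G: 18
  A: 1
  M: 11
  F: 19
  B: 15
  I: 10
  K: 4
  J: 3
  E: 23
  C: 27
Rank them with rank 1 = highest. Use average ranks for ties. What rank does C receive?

1.5

Sorted (descending): 27, 27, 23, 19, 18, 16, 15, 11, 10, 4, 3, 1
The 2 values of 27 occupy positions 1–2 → average rank (1+2)/2 = 1.5.
C has value 27 → rank 1.5.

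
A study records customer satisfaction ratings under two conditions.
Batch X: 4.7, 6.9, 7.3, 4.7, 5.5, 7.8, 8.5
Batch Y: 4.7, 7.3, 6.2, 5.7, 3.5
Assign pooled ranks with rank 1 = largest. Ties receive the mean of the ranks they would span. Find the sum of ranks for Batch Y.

38.5

Sorted (descending): 8.5, 7.8, 7.3, 7.3, 6.9, 6.2, 5.7, 5.5, 4.7, 4.7, 4.7, 3.5
The 2 values of 7.3 occupy positions 3–4 → average rank (3+4)/2 = 3.5.
The 3 values of 4.7 occupy positions 9–11 → average rank 10.
Batch Y values → pooled ranks: 4.7→10, 7.3→3.5, 6.2→6, 5.7→7, 3.5→12
Rank sum = 10 + 3.5 + 6 + 7 + 12 = 38.5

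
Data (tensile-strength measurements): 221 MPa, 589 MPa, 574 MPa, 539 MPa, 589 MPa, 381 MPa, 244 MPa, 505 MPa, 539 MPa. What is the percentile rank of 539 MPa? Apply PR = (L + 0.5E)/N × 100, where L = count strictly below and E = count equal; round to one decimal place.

55.6

N = 9.
Strictly below 539: 4. Equal to 539: 2.
PR = (4 + 0.5·2)/9 × 100 = 55.6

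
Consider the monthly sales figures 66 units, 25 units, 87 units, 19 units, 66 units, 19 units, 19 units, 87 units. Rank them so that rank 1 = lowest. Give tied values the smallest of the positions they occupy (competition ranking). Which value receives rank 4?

25

Sorted (ascending): 19, 19, 19, 25, 66, 66, 87, 87
The 3 values of 19 occupy positions 1–3 → each gets rank 1.
The 2 values of 66 occupy positions 5–6 → each gets rank 5.
The 2 values of 87 occupy positions 7–8 → each gets rank 7.
Rank 4 → value 25.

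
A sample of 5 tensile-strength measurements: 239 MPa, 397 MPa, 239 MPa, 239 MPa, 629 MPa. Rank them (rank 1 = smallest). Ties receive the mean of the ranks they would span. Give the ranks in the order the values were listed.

Sorted (ascending): 239, 239, 239, 397, 629
The 3 values of 239 occupy positions 1–3 → average rank 2.

2, 4, 2, 2, 5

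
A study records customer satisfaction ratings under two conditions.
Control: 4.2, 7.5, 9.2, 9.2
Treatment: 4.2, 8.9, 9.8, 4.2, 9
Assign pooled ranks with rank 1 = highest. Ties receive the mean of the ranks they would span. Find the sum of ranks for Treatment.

26

Sorted (descending): 9.8, 9.2, 9.2, 9, 8.9, 7.5, 4.2, 4.2, 4.2
The 2 values of 9.2 occupy positions 2–3 → average rank (2+3)/2 = 2.5.
The 3 values of 4.2 occupy positions 7–9 → average rank 8.
Treatment values → pooled ranks: 4.2→8, 8.9→5, 9.8→1, 4.2→8, 9→4
Rank sum = 8 + 5 + 1 + 8 + 4 = 26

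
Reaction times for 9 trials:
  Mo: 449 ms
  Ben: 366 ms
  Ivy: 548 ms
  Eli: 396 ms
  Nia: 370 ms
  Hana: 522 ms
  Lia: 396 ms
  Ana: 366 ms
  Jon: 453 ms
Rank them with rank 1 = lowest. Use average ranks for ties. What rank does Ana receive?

1.5

Sorted (ascending): 366, 366, 370, 396, 396, 449, 453, 522, 548
The 2 values of 366 occupy positions 1–2 → average rank (1+2)/2 = 1.5.
The 2 values of 396 occupy positions 4–5 → average rank (4+5)/2 = 4.5.
Ana has value 366 ms → rank 1.5.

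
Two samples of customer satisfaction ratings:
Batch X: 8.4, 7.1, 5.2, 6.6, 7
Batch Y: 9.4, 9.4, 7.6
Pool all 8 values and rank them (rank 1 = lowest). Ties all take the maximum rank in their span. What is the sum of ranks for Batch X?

Sorted (ascending): 5.2, 6.6, 7, 7.1, 7.6, 8.4, 9.4, 9.4
The 2 values of 9.4 occupy positions 7–8 → each gets rank 8.
Batch X values → pooled ranks: 8.4→6, 7.1→4, 5.2→1, 6.6→2, 7→3
Rank sum = 6 + 4 + 1 + 2 + 3 = 16

16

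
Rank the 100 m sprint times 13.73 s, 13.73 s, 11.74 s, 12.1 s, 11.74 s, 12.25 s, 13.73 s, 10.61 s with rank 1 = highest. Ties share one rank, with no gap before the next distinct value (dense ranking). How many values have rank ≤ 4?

Sorted (descending): 13.73, 13.73, 13.73, 12.25, 12.1, 11.74, 11.74, 10.61
The 3 values of 13.73 share dense rank 1.
The 2 values of 11.74 share dense rank 4.
Remaining distinct values take the next consecutive integers.
Ranks ≤ 4: {1, 1, 1, 2, 3, 4, 4} → 7 values.

7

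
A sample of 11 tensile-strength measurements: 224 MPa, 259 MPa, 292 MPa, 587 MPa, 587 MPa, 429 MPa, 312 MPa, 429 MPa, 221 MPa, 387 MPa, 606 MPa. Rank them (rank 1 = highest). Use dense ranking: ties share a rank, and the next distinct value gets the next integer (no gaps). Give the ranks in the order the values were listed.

8, 7, 6, 2, 2, 3, 5, 3, 9, 4, 1

Sorted (descending): 606, 587, 587, 429, 429, 387, 312, 292, 259, 224, 221
The 2 values of 587 share dense rank 2.
The 2 values of 429 share dense rank 3.
Remaining distinct values take the next consecutive integers.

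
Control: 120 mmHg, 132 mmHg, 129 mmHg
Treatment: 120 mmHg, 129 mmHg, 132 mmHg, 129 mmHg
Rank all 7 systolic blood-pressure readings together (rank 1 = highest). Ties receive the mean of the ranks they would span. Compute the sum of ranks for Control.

12

Sorted (descending): 132, 132, 129, 129, 129, 120, 120
The 2 values of 132 occupy positions 1–2 → average rank (1+2)/2 = 1.5.
The 3 values of 129 occupy positions 3–5 → average rank 4.
The 2 values of 120 occupy positions 6–7 → average rank (6+7)/2 = 6.5.
Control values → pooled ranks: 120→6.5, 132→1.5, 129→4
Rank sum = 6.5 + 1.5 + 4 = 12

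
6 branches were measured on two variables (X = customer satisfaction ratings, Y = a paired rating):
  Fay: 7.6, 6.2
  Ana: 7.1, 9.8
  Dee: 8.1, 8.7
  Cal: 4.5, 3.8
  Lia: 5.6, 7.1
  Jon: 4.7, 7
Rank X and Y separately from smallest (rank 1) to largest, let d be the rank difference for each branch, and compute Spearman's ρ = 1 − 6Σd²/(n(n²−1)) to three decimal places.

Ranks of variable 1: 5, 4, 6, 1, 3, 2
Ranks of variable 2: 2, 6, 5, 1, 4, 3
d = r₁ − r₂: 3, -2, 1, 0, -1, -1
d²: 9, 4, 1, 0, 1, 1; Σd² = 16
ρ = 1 − 6·16/(6·35) = 1 − 96/210 = 0.543

0.543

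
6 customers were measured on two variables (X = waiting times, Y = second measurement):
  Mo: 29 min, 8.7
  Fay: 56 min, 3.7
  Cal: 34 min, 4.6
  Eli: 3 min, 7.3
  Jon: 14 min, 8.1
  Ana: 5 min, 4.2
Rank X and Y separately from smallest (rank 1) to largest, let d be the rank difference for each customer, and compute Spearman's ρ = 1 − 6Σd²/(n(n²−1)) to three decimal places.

-0.314

Ranks of variable 1: 4, 6, 5, 1, 3, 2
Ranks of variable 2: 6, 1, 3, 4, 5, 2
d = r₁ − r₂: -2, 5, 2, -3, -2, 0
d²: 4, 25, 4, 9, 4, 0; Σd² = 46
ρ = 1 − 6·46/(6·35) = 1 − 276/210 = -0.314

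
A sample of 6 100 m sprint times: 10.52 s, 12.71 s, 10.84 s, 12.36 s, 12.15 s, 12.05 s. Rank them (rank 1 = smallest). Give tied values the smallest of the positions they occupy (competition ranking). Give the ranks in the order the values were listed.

1, 6, 2, 5, 4, 3

Sorted (ascending): 10.52, 10.84, 12.05, 12.15, 12.36, 12.71
No ties — each value takes its position as its rank.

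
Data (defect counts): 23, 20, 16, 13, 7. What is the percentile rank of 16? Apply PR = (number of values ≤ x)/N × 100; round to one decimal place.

60.0

N = 5.
Strictly below 16: 2. Equal to 16: 1.
PR = 3/5 × 100 = 60.0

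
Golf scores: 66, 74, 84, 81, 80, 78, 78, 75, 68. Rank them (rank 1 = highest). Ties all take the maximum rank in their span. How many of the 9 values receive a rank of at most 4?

3

Sorted (descending): 84, 81, 80, 78, 78, 75, 74, 68, 66
The 2 values of 78 occupy positions 4–5 → each gets rank 5.
Ranks ≤ 4: {1, 2, 3} → 3 values.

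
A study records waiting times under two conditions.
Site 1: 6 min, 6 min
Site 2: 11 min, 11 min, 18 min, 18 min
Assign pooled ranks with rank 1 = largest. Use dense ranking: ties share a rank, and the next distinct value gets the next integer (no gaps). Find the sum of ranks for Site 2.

Sorted (descending): 18, 18, 11, 11, 6, 6
The 2 values of 18 share dense rank 1.
The 2 values of 11 share dense rank 2.
The 2 values of 6 share dense rank 3.
Site 2 values → pooled ranks: 11→2, 11→2, 18→1, 18→1
Rank sum = 2 + 2 + 1 + 1 = 6

6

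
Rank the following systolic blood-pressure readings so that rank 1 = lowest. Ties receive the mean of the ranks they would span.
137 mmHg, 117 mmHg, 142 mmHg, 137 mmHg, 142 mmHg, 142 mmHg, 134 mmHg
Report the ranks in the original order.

Sorted (ascending): 117, 134, 137, 137, 142, 142, 142
The 2 values of 137 occupy positions 3–4 → average rank (3+4)/2 = 3.5.
The 3 values of 142 occupy positions 5–7 → average rank 6.

3.5, 1, 6, 3.5, 6, 6, 2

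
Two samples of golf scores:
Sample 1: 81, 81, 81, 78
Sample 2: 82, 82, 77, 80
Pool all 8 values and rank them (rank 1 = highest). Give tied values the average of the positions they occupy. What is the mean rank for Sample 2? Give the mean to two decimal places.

Sorted (descending): 82, 82, 81, 81, 81, 80, 78, 77
The 2 values of 82 occupy positions 1–2 → average rank (1+2)/2 = 1.5.
The 3 values of 81 occupy positions 3–5 → average rank 4.
Sample 2 values → pooled ranks: 82→1.5, 82→1.5, 77→8, 80→6
Mean rank = (1.5 + 1.5 + 8 + 6) / 4 = 4.25

4.25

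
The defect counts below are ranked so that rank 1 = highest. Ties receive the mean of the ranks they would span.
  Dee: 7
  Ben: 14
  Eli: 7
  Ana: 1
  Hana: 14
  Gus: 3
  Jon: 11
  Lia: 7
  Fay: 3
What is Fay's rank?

7.5

Sorted (descending): 14, 14, 11, 7, 7, 7, 3, 3, 1
The 2 values of 14 occupy positions 1–2 → average rank (1+2)/2 = 1.5.
The 3 values of 7 occupy positions 4–6 → average rank 5.
The 2 values of 3 occupy positions 7–8 → average rank (7+8)/2 = 7.5.
Fay has value 3 → rank 7.5.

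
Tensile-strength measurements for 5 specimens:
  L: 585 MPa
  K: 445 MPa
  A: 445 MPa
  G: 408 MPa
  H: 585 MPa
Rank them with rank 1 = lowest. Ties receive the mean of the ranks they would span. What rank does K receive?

2.5

Sorted (ascending): 408, 445, 445, 585, 585
The 2 values of 445 occupy positions 2–3 → average rank (2+3)/2 = 2.5.
The 2 values of 585 occupy positions 4–5 → average rank (4+5)/2 = 4.5.
K has value 445 MPa → rank 2.5.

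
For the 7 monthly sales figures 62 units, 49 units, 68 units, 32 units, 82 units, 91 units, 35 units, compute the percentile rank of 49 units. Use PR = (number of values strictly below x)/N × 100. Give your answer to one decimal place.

28.6

N = 7.
Strictly below 49: 2. Equal to 49: 1.
PR = 2/7 × 100 = 28.6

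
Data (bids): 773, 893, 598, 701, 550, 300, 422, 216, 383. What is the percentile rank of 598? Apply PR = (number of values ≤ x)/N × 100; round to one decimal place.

66.7

N = 9.
Strictly below 598: 5. Equal to 598: 1.
PR = 6/9 × 100 = 66.7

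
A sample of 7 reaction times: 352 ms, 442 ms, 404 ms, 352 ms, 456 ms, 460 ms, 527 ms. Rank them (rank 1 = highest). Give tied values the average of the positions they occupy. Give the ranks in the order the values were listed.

6.5, 4, 5, 6.5, 3, 2, 1

Sorted (descending): 527, 460, 456, 442, 404, 352, 352
The 2 values of 352 occupy positions 6–7 → average rank (6+7)/2 = 6.5.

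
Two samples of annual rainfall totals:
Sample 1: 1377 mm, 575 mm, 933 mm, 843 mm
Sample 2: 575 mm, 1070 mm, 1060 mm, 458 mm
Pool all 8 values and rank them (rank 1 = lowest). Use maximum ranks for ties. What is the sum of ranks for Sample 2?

Sorted (ascending): 458, 575, 575, 843, 933, 1060, 1070, 1377
The 2 values of 575 occupy positions 2–3 → each gets rank 3.
Sample 2 values → pooled ranks: 575→3, 1070→7, 1060→6, 458→1
Rank sum = 3 + 7 + 6 + 1 = 17

17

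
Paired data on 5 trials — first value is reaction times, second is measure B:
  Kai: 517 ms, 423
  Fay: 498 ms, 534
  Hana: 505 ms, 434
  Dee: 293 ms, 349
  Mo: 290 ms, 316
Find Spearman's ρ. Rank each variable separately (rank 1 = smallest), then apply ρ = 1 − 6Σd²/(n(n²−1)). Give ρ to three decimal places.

Ranks of variable 1: 5, 3, 4, 2, 1
Ranks of variable 2: 3, 5, 4, 2, 1
d = r₁ − r₂: 2, -2, 0, 0, 0
d²: 4, 4, 0, 0, 0; Σd² = 8
ρ = 1 − 6·8/(5·24) = 1 − 48/120 = 0.600

0.600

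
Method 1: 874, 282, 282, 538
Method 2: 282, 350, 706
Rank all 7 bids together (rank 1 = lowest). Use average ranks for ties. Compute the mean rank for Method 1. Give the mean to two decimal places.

Sorted (ascending): 282, 282, 282, 350, 538, 706, 874
The 3 values of 282 occupy positions 1–3 → average rank 2.
Method 1 values → pooled ranks: 874→7, 282→2, 282→2, 538→5
Mean rank = (7 + 2 + 2 + 5) / 4 = 4.00

4.00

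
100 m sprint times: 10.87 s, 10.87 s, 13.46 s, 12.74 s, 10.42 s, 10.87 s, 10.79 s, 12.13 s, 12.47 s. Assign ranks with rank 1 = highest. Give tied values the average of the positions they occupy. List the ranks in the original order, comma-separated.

Sorted (descending): 13.46, 12.74, 12.47, 12.13, 10.87, 10.87, 10.87, 10.79, 10.42
The 3 values of 10.87 occupy positions 5–7 → average rank 6.

6, 6, 1, 2, 9, 6, 8, 4, 3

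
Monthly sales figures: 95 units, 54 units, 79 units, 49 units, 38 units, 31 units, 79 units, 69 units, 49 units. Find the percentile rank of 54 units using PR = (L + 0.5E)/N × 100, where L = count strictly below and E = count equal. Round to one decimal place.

50.0

N = 9.
Strictly below 54: 4. Equal to 54: 1.
PR = (4 + 0.5·1)/9 × 100 = 50.0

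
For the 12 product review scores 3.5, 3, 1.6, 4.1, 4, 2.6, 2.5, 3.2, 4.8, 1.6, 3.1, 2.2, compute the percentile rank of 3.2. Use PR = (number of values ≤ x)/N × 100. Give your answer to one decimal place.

66.7

N = 12.
Strictly below 3.2: 7. Equal to 3.2: 1.
PR = 8/12 × 100 = 66.7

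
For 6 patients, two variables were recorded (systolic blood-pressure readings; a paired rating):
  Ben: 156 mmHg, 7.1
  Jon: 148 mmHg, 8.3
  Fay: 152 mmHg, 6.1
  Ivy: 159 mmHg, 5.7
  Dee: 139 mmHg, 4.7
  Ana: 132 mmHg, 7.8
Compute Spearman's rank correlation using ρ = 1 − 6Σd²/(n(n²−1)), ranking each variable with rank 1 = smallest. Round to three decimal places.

Ranks of variable 1: 5, 3, 4, 6, 2, 1
Ranks of variable 2: 4, 6, 3, 2, 1, 5
d = r₁ − r₂: 1, -3, 1, 4, 1, -4
d²: 1, 9, 1, 16, 1, 16; Σd² = 44
ρ = 1 − 6·44/(6·35) = 1 − 264/210 = -0.257

-0.257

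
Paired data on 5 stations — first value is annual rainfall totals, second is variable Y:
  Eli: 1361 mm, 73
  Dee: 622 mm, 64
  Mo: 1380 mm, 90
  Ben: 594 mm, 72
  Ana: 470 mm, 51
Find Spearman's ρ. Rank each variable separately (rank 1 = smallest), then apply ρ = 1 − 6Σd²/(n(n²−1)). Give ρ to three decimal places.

Ranks of variable 1: 4, 3, 5, 2, 1
Ranks of variable 2: 4, 2, 5, 3, 1
d = r₁ − r₂: 0, 1, 0, -1, 0
d²: 0, 1, 0, 1, 0; Σd² = 2
ρ = 1 − 6·2/(5·24) = 1 − 12/120 = 0.900

0.900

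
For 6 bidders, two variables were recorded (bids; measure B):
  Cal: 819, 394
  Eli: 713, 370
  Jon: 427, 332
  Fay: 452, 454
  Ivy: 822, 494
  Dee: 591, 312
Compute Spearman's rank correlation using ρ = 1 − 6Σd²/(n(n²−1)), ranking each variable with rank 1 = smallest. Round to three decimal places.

Ranks of variable 1: 5, 4, 1, 2, 6, 3
Ranks of variable 2: 4, 3, 2, 5, 6, 1
d = r₁ − r₂: 1, 1, -1, -3, 0, 2
d²: 1, 1, 1, 9, 0, 4; Σd² = 16
ρ = 1 − 6·16/(6·35) = 1 − 96/210 = 0.543

0.543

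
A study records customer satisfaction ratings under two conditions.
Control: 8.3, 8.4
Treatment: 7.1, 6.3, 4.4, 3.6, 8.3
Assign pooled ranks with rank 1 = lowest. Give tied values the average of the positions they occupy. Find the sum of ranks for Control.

12.5

Sorted (ascending): 3.6, 4.4, 6.3, 7.1, 8.3, 8.3, 8.4
The 2 values of 8.3 occupy positions 5–6 → average rank (5+6)/2 = 5.5.
Control values → pooled ranks: 8.3→5.5, 8.4→7
Rank sum = 5.5 + 7 = 12.5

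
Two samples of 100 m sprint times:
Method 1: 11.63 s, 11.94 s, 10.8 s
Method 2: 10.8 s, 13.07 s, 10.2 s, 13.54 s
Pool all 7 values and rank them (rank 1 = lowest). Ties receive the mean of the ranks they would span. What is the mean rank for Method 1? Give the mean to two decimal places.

Sorted (ascending): 10.2, 10.8, 10.8, 11.63, 11.94, 13.07, 13.54
The 2 values of 10.8 occupy positions 2–3 → average rank (2+3)/2 = 2.5.
Method 1 values → pooled ranks: 11.63→4, 11.94→5, 10.8→2.5
Mean rank = (4 + 5 + 2.5) / 3 = 3.83

3.83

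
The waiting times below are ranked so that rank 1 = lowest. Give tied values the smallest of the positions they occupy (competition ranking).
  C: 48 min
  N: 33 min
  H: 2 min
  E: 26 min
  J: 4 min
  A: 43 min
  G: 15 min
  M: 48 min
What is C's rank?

7

Sorted (ascending): 2, 4, 15, 26, 33, 43, 48, 48
The 2 values of 48 occupy positions 7–8 → each gets rank 7.
C has value 48 min → rank 7.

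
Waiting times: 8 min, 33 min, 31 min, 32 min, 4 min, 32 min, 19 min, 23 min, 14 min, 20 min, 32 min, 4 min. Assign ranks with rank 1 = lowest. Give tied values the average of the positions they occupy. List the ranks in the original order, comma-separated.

3, 12, 8, 10, 1.5, 10, 5, 7, 4, 6, 10, 1.5

Sorted (ascending): 4, 4, 8, 14, 19, 20, 23, 31, 32, 32, 32, 33
The 2 values of 4 occupy positions 1–2 → average rank (1+2)/2 = 1.5.
The 3 values of 32 occupy positions 9–11 → average rank 10.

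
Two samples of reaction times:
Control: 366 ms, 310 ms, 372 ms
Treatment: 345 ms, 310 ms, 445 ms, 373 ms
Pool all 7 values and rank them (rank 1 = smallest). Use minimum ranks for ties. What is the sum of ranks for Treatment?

17

Sorted (ascending): 310, 310, 345, 366, 372, 373, 445
The 2 values of 310 occupy positions 1–2 → each gets rank 1.
Treatment values → pooled ranks: 345→3, 310→1, 445→7, 373→6
Rank sum = 3 + 1 + 7 + 6 = 17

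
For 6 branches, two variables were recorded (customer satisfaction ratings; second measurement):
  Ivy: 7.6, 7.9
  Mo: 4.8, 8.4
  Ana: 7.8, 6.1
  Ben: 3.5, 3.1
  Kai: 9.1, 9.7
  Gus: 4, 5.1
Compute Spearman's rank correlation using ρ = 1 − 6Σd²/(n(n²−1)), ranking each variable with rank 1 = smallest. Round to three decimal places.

Ranks of variable 1: 4, 3, 5, 1, 6, 2
Ranks of variable 2: 4, 5, 3, 1, 6, 2
d = r₁ − r₂: 0, -2, 2, 0, 0, 0
d²: 0, 4, 4, 0, 0, 0; Σd² = 8
ρ = 1 − 6·8/(6·35) = 1 − 48/210 = 0.771

0.771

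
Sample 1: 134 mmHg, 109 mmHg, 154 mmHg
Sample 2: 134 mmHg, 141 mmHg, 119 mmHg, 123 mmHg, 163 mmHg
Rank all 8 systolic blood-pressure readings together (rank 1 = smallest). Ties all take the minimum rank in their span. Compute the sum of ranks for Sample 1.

12

Sorted (ascending): 109, 119, 123, 134, 134, 141, 154, 163
The 2 values of 134 occupy positions 4–5 → each gets rank 4.
Sample 1 values → pooled ranks: 134→4, 109→1, 154→7
Rank sum = 4 + 1 + 7 = 12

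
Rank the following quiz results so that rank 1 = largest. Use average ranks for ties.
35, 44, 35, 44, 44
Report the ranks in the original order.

4.5, 2, 4.5, 2, 2

Sorted (descending): 44, 44, 44, 35, 35
The 3 values of 44 occupy positions 1–3 → average rank 2.
The 2 values of 35 occupy positions 4–5 → average rank (4+5)/2 = 4.5.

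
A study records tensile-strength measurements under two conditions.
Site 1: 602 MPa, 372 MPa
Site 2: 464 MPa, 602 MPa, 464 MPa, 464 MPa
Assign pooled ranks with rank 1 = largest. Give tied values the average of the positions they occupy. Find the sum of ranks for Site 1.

Sorted (descending): 602, 602, 464, 464, 464, 372
The 2 values of 602 occupy positions 1–2 → average rank (1+2)/2 = 1.5.
The 3 values of 464 occupy positions 3–5 → average rank 4.
Site 1 values → pooled ranks: 602→1.5, 372→6
Rank sum = 1.5 + 6 = 7.5

7.5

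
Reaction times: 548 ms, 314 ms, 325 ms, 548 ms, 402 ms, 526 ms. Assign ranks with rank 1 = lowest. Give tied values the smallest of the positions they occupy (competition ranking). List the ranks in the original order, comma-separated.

5, 1, 2, 5, 3, 4

Sorted (ascending): 314, 325, 402, 526, 548, 548
The 2 values of 548 occupy positions 5–6 → each gets rank 5.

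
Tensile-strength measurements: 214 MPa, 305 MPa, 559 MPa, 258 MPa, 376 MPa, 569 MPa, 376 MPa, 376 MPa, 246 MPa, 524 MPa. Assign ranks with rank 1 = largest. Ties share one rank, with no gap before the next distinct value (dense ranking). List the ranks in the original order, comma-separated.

Sorted (descending): 569, 559, 524, 376, 376, 376, 305, 258, 246, 214
The 3 values of 376 share dense rank 4.
Remaining distinct values take the next consecutive integers.

8, 5, 2, 6, 4, 1, 4, 4, 7, 3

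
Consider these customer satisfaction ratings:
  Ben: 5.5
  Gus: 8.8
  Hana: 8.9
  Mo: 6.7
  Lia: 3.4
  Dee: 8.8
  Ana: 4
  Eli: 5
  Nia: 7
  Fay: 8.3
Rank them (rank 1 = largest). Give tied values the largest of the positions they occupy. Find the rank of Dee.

Sorted (descending): 8.9, 8.8, 8.8, 8.3, 7, 6.7, 5.5, 5, 4, 3.4
The 2 values of 8.8 occupy positions 2–3 → each gets rank 3.
Dee has value 8.8 → rank 3.

3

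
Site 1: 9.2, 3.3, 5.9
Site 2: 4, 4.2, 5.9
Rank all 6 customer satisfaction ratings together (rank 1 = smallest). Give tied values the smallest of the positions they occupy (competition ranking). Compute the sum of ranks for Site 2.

9

Sorted (ascending): 3.3, 4, 4.2, 5.9, 5.9, 9.2
The 2 values of 5.9 occupy positions 4–5 → each gets rank 4.
Site 2 values → pooled ranks: 4→2, 4.2→3, 5.9→4
Rank sum = 2 + 3 + 4 = 9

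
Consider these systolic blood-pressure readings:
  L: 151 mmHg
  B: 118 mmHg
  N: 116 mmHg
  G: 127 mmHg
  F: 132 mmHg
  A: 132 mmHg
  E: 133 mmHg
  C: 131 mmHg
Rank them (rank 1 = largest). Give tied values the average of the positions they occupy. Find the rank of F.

3.5

Sorted (descending): 151, 133, 132, 132, 131, 127, 118, 116
The 2 values of 132 occupy positions 3–4 → average rank (3+4)/2 = 3.5.
F has value 132 mmHg → rank 3.5.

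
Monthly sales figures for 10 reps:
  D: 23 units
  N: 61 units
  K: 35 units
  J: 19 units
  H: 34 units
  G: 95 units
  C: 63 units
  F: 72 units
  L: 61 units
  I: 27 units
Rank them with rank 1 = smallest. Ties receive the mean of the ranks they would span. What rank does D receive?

Sorted (ascending): 19, 23, 27, 34, 35, 61, 61, 63, 72, 95
The 2 values of 61 occupy positions 6–7 → average rank (6+7)/2 = 6.5.
D has value 23 units → rank 2.

2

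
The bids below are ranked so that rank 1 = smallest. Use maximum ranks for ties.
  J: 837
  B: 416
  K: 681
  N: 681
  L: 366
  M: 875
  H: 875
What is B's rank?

2

Sorted (ascending): 366, 416, 681, 681, 837, 875, 875
The 2 values of 681 occupy positions 3–4 → each gets rank 4.
The 2 values of 875 occupy positions 6–7 → each gets rank 7.
B has value 416 → rank 2.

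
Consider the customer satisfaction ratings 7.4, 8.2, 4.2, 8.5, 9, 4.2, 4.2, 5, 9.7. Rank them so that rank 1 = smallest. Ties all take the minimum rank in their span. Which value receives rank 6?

Sorted (ascending): 4.2, 4.2, 4.2, 5, 7.4, 8.2, 8.5, 9, 9.7
The 3 values of 4.2 occupy positions 1–3 → each gets rank 1.
Rank 6 → value 8.2.

8.2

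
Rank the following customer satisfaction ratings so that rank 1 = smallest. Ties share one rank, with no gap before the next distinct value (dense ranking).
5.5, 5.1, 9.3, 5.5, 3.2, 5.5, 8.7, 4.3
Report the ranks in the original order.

4, 3, 6, 4, 1, 4, 5, 2

Sorted (ascending): 3.2, 4.3, 5.1, 5.5, 5.5, 5.5, 8.7, 9.3
The 3 values of 5.5 share dense rank 4.
Remaining distinct values take the next consecutive integers.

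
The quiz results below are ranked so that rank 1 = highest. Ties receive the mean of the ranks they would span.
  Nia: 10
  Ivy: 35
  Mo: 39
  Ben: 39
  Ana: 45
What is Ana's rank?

Sorted (descending): 45, 39, 39, 35, 10
The 2 values of 39 occupy positions 2–3 → average rank (2+3)/2 = 2.5.
Ana has value 45 → rank 1.

1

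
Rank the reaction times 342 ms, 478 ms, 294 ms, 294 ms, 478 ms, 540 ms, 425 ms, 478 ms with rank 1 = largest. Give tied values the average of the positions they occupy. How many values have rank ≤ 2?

Sorted (descending): 540, 478, 478, 478, 425, 342, 294, 294
The 3 values of 478 occupy positions 2–4 → average rank 3.
The 2 values of 294 occupy positions 7–8 → average rank (7+8)/2 = 7.5.
Ranks ≤ 2: {1} → 1 value.

1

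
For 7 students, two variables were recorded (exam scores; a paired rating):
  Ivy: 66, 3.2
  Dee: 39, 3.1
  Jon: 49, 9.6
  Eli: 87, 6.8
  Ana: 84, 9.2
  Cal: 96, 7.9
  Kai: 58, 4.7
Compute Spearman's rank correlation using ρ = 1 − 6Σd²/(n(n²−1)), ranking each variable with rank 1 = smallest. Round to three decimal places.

0.321

Ranks of variable 1: 4, 1, 2, 6, 5, 7, 3
Ranks of variable 2: 2, 1, 7, 4, 6, 5, 3
d = r₁ − r₂: 2, 0, -5, 2, -1, 2, 0
d²: 4, 0, 25, 4, 1, 4, 0; Σd² = 38
ρ = 1 − 6·38/(7·48) = 1 − 228/336 = 0.321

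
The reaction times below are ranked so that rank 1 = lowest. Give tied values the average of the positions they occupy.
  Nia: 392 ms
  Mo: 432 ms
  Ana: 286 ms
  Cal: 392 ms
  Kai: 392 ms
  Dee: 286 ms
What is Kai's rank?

4

Sorted (ascending): 286, 286, 392, 392, 392, 432
The 2 values of 286 occupy positions 1–2 → average rank (1+2)/2 = 1.5.
The 3 values of 392 occupy positions 3–5 → average rank 4.
Kai has value 392 ms → rank 4.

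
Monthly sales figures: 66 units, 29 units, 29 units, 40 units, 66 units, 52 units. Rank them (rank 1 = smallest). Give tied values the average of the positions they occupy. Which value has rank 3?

Sorted (ascending): 29, 29, 40, 52, 66, 66
The 2 values of 29 occupy positions 1–2 → average rank (1+2)/2 = 1.5.
The 2 values of 66 occupy positions 5–6 → average rank (5+6)/2 = 5.5.
Rank 3 → value 40.

40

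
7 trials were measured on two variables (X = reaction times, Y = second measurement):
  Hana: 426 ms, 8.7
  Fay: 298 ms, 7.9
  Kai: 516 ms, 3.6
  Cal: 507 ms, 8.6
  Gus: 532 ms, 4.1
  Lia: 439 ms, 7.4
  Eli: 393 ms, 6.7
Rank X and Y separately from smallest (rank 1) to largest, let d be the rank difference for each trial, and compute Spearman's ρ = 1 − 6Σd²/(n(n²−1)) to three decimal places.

Ranks of variable 1: 3, 1, 6, 5, 7, 4, 2
Ranks of variable 2: 7, 5, 1, 6, 2, 4, 3
d = r₁ − r₂: -4, -4, 5, -1, 5, 0, -1
d²: 16, 16, 25, 1, 25, 0, 1; Σd² = 84
ρ = 1 − 6·84/(7·48) = 1 − 504/336 = -0.500

-0.500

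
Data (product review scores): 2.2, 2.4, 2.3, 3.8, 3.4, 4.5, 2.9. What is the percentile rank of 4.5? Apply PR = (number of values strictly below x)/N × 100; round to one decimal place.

85.7

N = 7.
Strictly below 4.5: 6. Equal to 4.5: 1.
PR = 6/7 × 100 = 85.7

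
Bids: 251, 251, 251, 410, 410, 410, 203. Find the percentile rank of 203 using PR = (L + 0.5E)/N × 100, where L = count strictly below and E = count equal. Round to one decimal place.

N = 7.
Strictly below 203: 0. Equal to 203: 1.
PR = (0 + 0.5·1)/7 × 100 = 7.1

7.1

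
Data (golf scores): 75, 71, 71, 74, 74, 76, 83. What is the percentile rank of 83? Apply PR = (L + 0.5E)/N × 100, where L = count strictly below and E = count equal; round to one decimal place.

N = 7.
Strictly below 83: 6. Equal to 83: 1.
PR = (6 + 0.5·1)/7 × 100 = 92.9

92.9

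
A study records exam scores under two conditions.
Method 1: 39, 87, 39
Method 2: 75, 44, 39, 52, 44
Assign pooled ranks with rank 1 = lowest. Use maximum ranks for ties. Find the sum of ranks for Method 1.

Sorted (ascending): 39, 39, 39, 44, 44, 52, 75, 87
The 3 values of 39 occupy positions 1–3 → each gets rank 3.
The 2 values of 44 occupy positions 4–5 → each gets rank 5.
Method 1 values → pooled ranks: 39→3, 87→8, 39→3
Rank sum = 3 + 8 + 3 = 14

14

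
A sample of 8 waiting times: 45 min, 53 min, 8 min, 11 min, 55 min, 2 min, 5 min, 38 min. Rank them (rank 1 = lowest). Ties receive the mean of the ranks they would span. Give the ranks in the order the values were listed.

6, 7, 3, 4, 8, 1, 2, 5

Sorted (ascending): 2, 5, 8, 11, 38, 45, 53, 55
No ties — each value takes its position as its rank.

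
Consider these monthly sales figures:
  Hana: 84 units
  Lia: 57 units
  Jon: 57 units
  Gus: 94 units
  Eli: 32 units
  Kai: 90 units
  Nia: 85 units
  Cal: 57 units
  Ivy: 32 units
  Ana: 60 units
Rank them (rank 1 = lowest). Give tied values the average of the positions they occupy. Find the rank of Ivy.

Sorted (ascending): 32, 32, 57, 57, 57, 60, 84, 85, 90, 94
The 2 values of 32 occupy positions 1–2 → average rank (1+2)/2 = 1.5.
The 3 values of 57 occupy positions 3–5 → average rank 4.
Ivy has value 32 units → rank 1.5.

1.5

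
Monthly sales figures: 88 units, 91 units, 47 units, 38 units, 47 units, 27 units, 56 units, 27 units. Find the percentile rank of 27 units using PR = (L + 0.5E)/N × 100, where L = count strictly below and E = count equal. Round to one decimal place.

12.5

N = 8.
Strictly below 27: 0. Equal to 27: 2.
PR = (0 + 0.5·2)/8 × 100 = 12.5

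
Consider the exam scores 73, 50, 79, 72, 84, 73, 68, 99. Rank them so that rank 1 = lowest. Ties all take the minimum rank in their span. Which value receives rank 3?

72

Sorted (ascending): 50, 68, 72, 73, 73, 79, 84, 99
The 2 values of 73 occupy positions 4–5 → each gets rank 4.
Rank 3 → value 72.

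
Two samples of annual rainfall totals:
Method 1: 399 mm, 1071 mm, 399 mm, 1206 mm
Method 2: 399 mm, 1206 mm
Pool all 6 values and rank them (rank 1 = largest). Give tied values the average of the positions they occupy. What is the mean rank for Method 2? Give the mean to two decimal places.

3.25

Sorted (descending): 1206, 1206, 1071, 399, 399, 399
The 2 values of 1206 occupy positions 1–2 → average rank (1+2)/2 = 1.5.
The 3 values of 399 occupy positions 4–6 → average rank 5.
Method 2 values → pooled ranks: 399→5, 1206→1.5
Mean rank = (5 + 1.5) / 2 = 3.25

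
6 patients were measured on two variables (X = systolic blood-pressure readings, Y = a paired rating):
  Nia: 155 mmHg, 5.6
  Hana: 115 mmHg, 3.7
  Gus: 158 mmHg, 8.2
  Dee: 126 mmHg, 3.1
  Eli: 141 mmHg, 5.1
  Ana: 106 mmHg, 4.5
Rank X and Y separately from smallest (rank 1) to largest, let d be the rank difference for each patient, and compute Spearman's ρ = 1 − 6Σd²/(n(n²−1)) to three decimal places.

0.771

Ranks of variable 1: 5, 2, 6, 3, 4, 1
Ranks of variable 2: 5, 2, 6, 1, 4, 3
d = r₁ − r₂: 0, 0, 0, 2, 0, -2
d²: 0, 0, 0, 4, 0, 4; Σd² = 8
ρ = 1 − 6·8/(6·35) = 1 − 48/210 = 0.771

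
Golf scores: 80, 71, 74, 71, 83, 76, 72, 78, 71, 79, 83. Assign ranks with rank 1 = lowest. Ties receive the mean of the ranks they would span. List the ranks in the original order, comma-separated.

9, 2, 5, 2, 10.5, 6, 4, 7, 2, 8, 10.5

Sorted (ascending): 71, 71, 71, 72, 74, 76, 78, 79, 80, 83, 83
The 3 values of 71 occupy positions 1–3 → average rank 2.
The 2 values of 83 occupy positions 10–11 → average rank (10+11)/2 = 10.5.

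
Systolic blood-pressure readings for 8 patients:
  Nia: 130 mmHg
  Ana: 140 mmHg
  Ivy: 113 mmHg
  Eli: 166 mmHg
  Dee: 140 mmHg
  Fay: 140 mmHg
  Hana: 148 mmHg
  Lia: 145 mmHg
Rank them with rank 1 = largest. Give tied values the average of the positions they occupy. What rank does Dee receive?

5

Sorted (descending): 166, 148, 145, 140, 140, 140, 130, 113
The 3 values of 140 occupy positions 4–6 → average rank 5.
Dee has value 140 mmHg → rank 5.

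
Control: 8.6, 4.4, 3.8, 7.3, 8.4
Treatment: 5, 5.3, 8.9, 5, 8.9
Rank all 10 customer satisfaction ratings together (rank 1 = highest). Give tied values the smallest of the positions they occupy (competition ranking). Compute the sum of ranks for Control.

31

Sorted (descending): 8.9, 8.9, 8.6, 8.4, 7.3, 5.3, 5, 5, 4.4, 3.8
The 2 values of 8.9 occupy positions 1–2 → each gets rank 1.
The 2 values of 5 occupy positions 7–8 → each gets rank 7.
Control values → pooled ranks: 8.6→3, 4.4→9, 3.8→10, 7.3→5, 8.4→4
Rank sum = 3 + 9 + 10 + 5 + 4 = 31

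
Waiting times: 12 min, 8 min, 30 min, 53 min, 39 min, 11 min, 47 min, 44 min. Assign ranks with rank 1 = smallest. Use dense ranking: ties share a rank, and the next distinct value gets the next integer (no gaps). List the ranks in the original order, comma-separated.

3, 1, 4, 8, 5, 2, 7, 6

Sorted (ascending): 8, 11, 12, 30, 39, 44, 47, 53
No ties — each value takes its position as its rank.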